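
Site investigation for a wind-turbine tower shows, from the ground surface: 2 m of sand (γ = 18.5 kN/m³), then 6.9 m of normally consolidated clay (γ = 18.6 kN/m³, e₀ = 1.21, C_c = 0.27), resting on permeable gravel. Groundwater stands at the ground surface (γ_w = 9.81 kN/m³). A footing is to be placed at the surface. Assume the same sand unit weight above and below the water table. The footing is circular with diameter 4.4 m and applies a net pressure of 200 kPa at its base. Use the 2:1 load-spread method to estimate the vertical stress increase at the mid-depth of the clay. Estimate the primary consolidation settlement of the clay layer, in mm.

Mid-depth of clay below the ground surface: z = 2 + 6.9/2 = 5.45 m.
Total vertical stress at mid-clay: σ_v = 18.5×2 + 18.6×3.45 = 101.17 kPa.
Pore pressure: u = 9.81×(5.45 − 0) = 53.465 kPa.
Initial effective stress: σ'_0 = σ_v − u = 101.17 − 53.465 = 47.705 kPa.
Stress increase at mid-clay by the 2:1 spreading method:
Δσ ≈ qD²/(D+z)² = 200×4.4²/(4.4+5.45)² = 39.908 kPa
Final effective stress: σ'_f = σ'_0 + Δσ = 47.705 + 39.908 = 87.613 kPa.
Normally consolidated clay, so the full stress increment lies on the virgin compression line:
S_c = C_c·H/(1+e₀)·log₁₀(σ'_f/σ'_0) = 0.27×6.9/(1+1.21)×log₁₀(87.613/47.705)
    = 0.84299 × 0.264 = 0.2225 m

S_c ≈ 223 mm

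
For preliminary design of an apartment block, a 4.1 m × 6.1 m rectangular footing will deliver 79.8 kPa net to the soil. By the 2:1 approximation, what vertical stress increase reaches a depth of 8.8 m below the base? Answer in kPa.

Δσ_z ≈ 10.4 kPa

By the 2:1 method the load spreads at 1 horizontal : 2 vertical, so at depth z the loaded area has grown by z in each plan dimension:
Δσ = qBL/((B+z)(L+z)) = 79.8×4.1×6.1/((4.1+8.8)(6.1+8.8)) = 10.383 kPa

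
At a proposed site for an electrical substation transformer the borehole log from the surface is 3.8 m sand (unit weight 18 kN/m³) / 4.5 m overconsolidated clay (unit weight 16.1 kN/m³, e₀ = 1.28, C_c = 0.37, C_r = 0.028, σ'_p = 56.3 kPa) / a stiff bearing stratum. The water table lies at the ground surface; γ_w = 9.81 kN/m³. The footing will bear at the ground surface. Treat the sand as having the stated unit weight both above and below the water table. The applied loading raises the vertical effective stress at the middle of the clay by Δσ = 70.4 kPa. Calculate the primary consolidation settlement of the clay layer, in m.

S_c ≈ 0.234 m

Mid-depth of clay below the ground surface: z = 3.8 + 4.5/2 = 6.05 m.
Total vertical stress at mid-clay: σ_v = 18×3.8 + 16.1×2.25 = 104.62 kPa.
Pore pressure: u = 9.81×(6.05 − 0) = 59.351 kPa.
Initial effective stress: σ'_0 = σ_v − u = 104.62 − 59.351 = 45.269 kPa.
Final effective stress: σ'_f = 45.269 + 70.4 = 115.67 kPa.
σ'_f = 115.67 > σ'_p = 56.3 kPa, so the stress path crosses the preconsolidation pressure — recompression up to σ'_p, then virgin compression beyond:
S_c = H/(1+e₀)·[C_r·log₁₀(σ'_p/σ'_0) + C_c·log₁₀(σ'_f/σ'_p)]
    = 4.5/2.28 × [0.028×log₁₀(56.3/45.269) + 0.37×log₁₀(115.67/56.3)]
    = 1.9737 × [0.0026518 + 0.1157] = 0.2336 m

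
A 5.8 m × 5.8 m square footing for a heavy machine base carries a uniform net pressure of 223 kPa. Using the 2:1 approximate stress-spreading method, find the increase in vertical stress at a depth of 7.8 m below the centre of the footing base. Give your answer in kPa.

Δσ_z ≈ 40.6 kPa

By the 2:1 method the load spreads at 1 horizontal : 2 vertical, so at depth z the loaded area has grown by z in each plan dimension:
Δσ = qBL/((B+z)(L+z)) = 223×5.8×5.8/((5.8+7.8)(5.8+7.8)) = 40.559 kPa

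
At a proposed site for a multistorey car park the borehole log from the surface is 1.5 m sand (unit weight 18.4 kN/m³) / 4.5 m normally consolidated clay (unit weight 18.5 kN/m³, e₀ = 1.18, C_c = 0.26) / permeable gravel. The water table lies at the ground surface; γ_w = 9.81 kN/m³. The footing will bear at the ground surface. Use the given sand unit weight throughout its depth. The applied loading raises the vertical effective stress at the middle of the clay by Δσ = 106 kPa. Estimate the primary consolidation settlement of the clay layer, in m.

S_c ≈ 0.338 m

Mid-depth of clay below the ground surface: z = 1.5 + 4.5/2 = 3.75 m.
Total vertical stress at mid-clay: σ_v = 18.4×1.5 + 18.5×2.25 = 69.225 kPa.
Pore pressure: u = 9.81×(3.75 − 0) = 36.788 kPa.
Initial effective stress: σ'_0 = σ_v − u = 69.225 − 36.788 = 32.437 kPa.
Final effective stress: σ'_f = σ'_0 + Δσ = 32.437 + 106 = 138.44 kPa.
Normally consolidated clay, so the full stress increment lies on the virgin compression line:
S_c = C_c·H/(1+e₀)·log₁₀(σ'_f/σ'_0) = 0.26×4.5/(1+1.18)×log₁₀(138.44/32.437)
    = 0.5367 × 0.63022 = 0.3382 m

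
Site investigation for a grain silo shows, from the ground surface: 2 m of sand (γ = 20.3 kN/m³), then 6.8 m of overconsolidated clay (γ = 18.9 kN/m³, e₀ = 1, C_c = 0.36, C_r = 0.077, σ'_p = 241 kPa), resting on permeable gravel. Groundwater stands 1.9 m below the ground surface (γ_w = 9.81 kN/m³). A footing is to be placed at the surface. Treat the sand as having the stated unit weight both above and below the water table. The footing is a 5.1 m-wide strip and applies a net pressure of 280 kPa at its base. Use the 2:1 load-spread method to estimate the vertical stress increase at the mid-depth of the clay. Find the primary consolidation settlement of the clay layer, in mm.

Mid-depth of clay below the ground surface: z = 2 + 6.8/2 = 5.4 m.
Total vertical stress at mid-clay: σ_v = 20.3×2 + 18.9×3.4 = 104.86 kPa.
Pore pressure: u = 9.81×(5.4 − 1.9) = 34.335 kPa.
Initial effective stress: σ'_0 = σ_v − u = 104.86 − 34.335 = 70.525 kPa.
Stress increase at mid-clay by the 2:1 spreading method:
Δσ = qB/(B+z) = 280×5.1/(5.1+5.4) = 136 kPa
Final effective stress: σ'_f = 70.525 + 136 = 206.53 kPa.
σ'_f = 206.53 ≤ σ'_p = 241 kPa, so the clay remains overconsolidated and only the recompression index applies:
S_c = C_r·H/(1+e₀)·log₁₀(σ'_f/σ'_0) = 0.077×6.8/2×log₁₀(206.53/70.525)
    = 0.2618 × 0.46664 = 0.1222 m

S_c ≈ 122 mm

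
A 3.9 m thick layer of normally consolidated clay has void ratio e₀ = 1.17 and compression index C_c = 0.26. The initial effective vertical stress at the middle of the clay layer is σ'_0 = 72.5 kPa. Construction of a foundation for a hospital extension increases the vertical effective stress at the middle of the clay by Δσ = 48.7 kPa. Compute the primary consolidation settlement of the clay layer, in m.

S_c ≈ 0.104 m

Final effective stress: σ'_f = σ'_0 + Δσ = 72.5 + 48.7 = 121.2 kPa.
Normally consolidated clay, so the full stress increment lies on the virgin compression line:
S_c = C_c·H/(1+e₀)·log₁₀(σ'_f/σ'_0) = 0.26×3.9/(1+1.17)×log₁₀(121.2/72.5)
    = 0.46728 × 0.22316 = 0.1043 m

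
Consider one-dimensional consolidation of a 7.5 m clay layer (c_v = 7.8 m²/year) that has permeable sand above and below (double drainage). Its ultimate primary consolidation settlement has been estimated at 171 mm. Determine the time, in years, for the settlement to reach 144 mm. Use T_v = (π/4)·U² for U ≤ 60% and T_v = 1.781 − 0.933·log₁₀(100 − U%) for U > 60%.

t ≈ 1.2 years

Drainage path length: H_d = H/2 = 3.75 m (double drainage).
U = S(t)/S_ult = 144/171 = 0.8421.
U > 60%: T_v = 1.781 − 0.933·log₁₀(100 − 84.211) = 0.66292.
t = T_v·H_d²/c_v = 0.66292×3.75²/7.8 = 1.195 years.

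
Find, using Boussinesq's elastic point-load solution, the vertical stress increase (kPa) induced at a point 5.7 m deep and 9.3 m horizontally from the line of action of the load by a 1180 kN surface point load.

Boussinesq vertical stress below a point load on an elastic half-space:
Δσ_z = 3P/(2πz²) · [1 + (r/z)²]^(−5/2)
r/z = 9.3/5.7 = 1.6316; [1+(r/z)²]^(−5/2) = 0.038966.
Δσ_z = 3×1180/(2π×5.7²) × 0.038966 = 17.341 × 0.038966 = 0.6757 kPa

Δσ_z ≈ 0.676 kPa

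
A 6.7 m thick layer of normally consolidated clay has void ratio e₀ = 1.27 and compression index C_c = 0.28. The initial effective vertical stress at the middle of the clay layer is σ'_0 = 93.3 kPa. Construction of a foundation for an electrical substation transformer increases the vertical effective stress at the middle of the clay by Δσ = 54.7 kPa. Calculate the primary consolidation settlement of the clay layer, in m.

S_c ≈ 0.166 m

Final effective stress: σ'_f = σ'_0 + Δσ = 93.3 + 54.7 = 148 kPa.
Normally consolidated clay, so the full stress increment lies on the virgin compression line:
S_c = C_c·H/(1+e₀)·log₁₀(σ'_f/σ'_0) = 0.28×6.7/(1+1.27)×log₁₀(148/93.3)
    = 0.82643 × 0.20038 = 0.1656 m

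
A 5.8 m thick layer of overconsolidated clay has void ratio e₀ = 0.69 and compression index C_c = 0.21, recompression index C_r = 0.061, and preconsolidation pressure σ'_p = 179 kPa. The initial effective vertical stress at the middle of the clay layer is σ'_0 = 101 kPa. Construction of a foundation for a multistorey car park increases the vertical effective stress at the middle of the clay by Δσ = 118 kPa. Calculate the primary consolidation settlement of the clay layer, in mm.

S_c ≈ 115 mm

Final effective stress: σ'_f = 101 + 118 = 219 kPa.
σ'_f = 219 > σ'_p = 179 kPa, so the stress path crosses the preconsolidation pressure — recompression up to σ'_p, then virgin compression beyond:
S_c = H/(1+e₀)·[C_r·log₁₀(σ'_p/σ'_0) + C_c·log₁₀(σ'_f/σ'_p)]
    = 5.8/1.69 × [0.061×log₁₀(179/101) + 0.21×log₁₀(219/179)]
    = 3.432 × [0.01516 + 0.018394] = 0.1152 m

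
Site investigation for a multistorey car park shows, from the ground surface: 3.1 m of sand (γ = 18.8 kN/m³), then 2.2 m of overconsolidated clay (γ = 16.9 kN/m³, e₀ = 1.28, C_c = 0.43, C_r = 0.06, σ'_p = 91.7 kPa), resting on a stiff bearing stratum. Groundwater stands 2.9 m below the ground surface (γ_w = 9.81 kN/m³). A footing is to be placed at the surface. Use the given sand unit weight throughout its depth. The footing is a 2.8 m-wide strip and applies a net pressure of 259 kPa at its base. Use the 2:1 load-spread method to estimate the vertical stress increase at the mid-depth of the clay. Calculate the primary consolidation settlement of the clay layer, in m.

Mid-depth of clay below the ground surface: z = 3.1 + 2.2/2 = 4.2 m.
Total vertical stress at mid-clay: σ_v = 18.8×3.1 + 16.9×1.1 = 76.87 kPa.
Pore pressure: u = 9.81×(4.2 − 2.9) = 12.753 kPa.
Initial effective stress: σ'_0 = σ_v − u = 76.87 − 12.753 = 64.117 kPa.
Stress increase at mid-clay by the 2:1 spreading method:
Δσ = qB/(B+z) = 259×2.8/(2.8+4.2) = 103.6 kPa
Final effective stress: σ'_f = 64.117 + 103.6 = 167.72 kPa.
σ'_f = 167.72 > σ'_p = 91.7 kPa, so the stress path crosses the preconsolidation pressure — recompression up to σ'_p, then virgin compression beyond:
S_c = H/(1+e₀)·[C_r·log₁₀(σ'_p/σ'_0) + C_c·log₁₀(σ'_f/σ'_p)]
    = 2.2/2.28 × [0.06×log₁₀(91.7/64.117) + 0.43×log₁₀(167.72/91.7)]
    = 0.96491 × [0.0093238 + 0.11275] = 0.1178 m

S_c ≈ 0.118 m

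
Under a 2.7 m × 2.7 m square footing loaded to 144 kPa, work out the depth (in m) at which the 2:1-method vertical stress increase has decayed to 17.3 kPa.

z ≈ 5.09 m

2:1 spreading — at depth z the loaded area has grown by z in each plan dimension:
qB²/(B+z)² = Δσ_z ⇒ z = B(√(q/Δσ_z) − 1) = 2.7×(√(144/17.3) − 1) = 5.09 m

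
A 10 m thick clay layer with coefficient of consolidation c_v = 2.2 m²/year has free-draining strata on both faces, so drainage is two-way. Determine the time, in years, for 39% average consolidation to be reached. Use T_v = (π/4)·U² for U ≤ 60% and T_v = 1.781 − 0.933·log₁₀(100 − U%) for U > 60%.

t ≈ 1.36 years

Drainage path length: H_d = H/2 = 5 m (double drainage).
U ≤ 60%: T_v = (π/4)·U² = (π/4)×0.39² = 0.11946.
t = T_v·H_d²/c_v = 0.11946×5²/2.2 = 1.357 years.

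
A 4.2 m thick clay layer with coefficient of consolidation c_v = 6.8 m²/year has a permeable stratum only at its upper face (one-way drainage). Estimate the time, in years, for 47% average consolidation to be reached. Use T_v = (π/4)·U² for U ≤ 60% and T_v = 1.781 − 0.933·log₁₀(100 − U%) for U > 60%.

t ≈ 0.45 years

Drainage path length: H_d = H = 4.2 m (single drainage).
U ≤ 60%: T_v = (π/4)·U² = (π/4)×0.47² = 0.17349.
t = T_v·H_d²/c_v = 0.17349×4.2²/6.8 = 0.4501 years.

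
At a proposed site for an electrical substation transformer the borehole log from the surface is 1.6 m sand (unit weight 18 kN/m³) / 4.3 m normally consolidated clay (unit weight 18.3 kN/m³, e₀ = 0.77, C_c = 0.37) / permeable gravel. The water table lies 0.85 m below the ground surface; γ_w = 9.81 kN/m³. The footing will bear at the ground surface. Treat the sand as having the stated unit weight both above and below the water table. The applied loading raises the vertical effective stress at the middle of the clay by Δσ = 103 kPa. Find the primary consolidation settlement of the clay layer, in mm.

Mid-depth of clay below the ground surface: z = 1.6 + 4.3/2 = 3.75 m.
Total vertical stress at mid-clay: σ_v = 18×1.6 + 18.3×2.15 = 68.145 kPa.
Pore pressure: u = 9.81×(3.75 − 0.85) = 28.449 kPa.
Initial effective stress: σ'_0 = σ_v − u = 68.145 − 28.449 = 39.696 kPa.
Final effective stress: σ'_f = σ'_0 + Δσ = 39.696 + 103 = 142.7 kPa.
Normally consolidated clay, so the full stress increment lies on the virgin compression line:
S_c = C_c·H/(1+e₀)·log₁₀(σ'_f/σ'_0) = 0.37×4.3/(1+0.77)×log₁₀(142.7/39.696)
    = 0.89887 × 0.55568 = 0.4995 m

S_c ≈ 499 mm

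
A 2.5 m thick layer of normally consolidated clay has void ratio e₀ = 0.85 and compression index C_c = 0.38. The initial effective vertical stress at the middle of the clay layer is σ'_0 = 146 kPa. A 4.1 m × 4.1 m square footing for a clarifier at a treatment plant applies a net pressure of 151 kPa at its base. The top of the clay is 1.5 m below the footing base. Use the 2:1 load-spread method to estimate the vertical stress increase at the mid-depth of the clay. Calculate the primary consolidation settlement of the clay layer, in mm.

Mid-depth of clay below the footing base: z = 1.5 + 2.5/2 = 2.75 m.
Stress increase at mid-clay by the 2:1 spreading method:
Δσ = qBL/((B+z)(L+z)) = 151×4.1×4.1/((4.1+2.75)(4.1+2.75)) = 54.096 kPa
Final effective stress: σ'_f = σ'_0 + Δσ = 146 + 54.096 = 200.1 kPa.
Normally consolidated clay, so the full stress increment lies on the virgin compression line:
S_c = C_c·H/(1+e₀)·log₁₀(σ'_f/σ'_0) = 0.38×2.5/(1+0.85)×log₁₀(200.1/146)
    = 0.51351 × 0.13689 = 0.07029 m

S_c ≈ 70.3 mm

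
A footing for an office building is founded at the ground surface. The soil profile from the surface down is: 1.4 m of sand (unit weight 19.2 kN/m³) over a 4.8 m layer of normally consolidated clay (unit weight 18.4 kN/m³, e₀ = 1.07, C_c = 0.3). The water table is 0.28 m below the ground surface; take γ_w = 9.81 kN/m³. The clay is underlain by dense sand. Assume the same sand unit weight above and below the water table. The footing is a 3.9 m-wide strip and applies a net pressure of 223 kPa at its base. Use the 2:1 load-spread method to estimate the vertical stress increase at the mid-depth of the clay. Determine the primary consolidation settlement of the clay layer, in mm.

S_c ≈ 426 mm

Mid-depth of clay below the ground surface: z = 1.4 + 4.8/2 = 3.8 m.
Total vertical stress at mid-clay: σ_v = 19.2×1.4 + 18.4×2.4 = 71.04 kPa.
Pore pressure: u = 9.81×(3.8 − 0.28) = 34.531 kPa.
Initial effective stress: σ'_0 = σ_v − u = 71.04 − 34.531 = 36.509 kPa.
Stress increase at mid-clay by the 2:1 spreading method:
Δσ = qB/(B+z) = 223×3.9/(3.9+3.8) = 112.95 kPa
Final effective stress: σ'_f = σ'_0 + Δσ = 36.509 + 112.95 = 149.46 kPa.
Normally consolidated clay, so the full stress increment lies on the virgin compression line:
S_c = C_c·H/(1+e₀)·log₁₀(σ'_f/σ'_0) = 0.3×4.8/(1+1.07)×log₁₀(149.46/36.509)
    = 0.69565 × 0.61213 = 0.4258 m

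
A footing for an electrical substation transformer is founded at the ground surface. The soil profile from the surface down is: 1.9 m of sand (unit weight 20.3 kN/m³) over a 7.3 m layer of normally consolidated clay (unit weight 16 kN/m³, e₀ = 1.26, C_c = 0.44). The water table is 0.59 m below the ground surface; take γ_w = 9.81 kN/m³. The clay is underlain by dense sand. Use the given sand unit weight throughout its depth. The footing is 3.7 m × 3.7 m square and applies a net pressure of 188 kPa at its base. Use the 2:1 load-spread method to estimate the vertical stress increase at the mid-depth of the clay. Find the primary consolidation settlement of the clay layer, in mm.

Mid-depth of clay below the ground surface: z = 1.9 + 7.3/2 = 5.55 m.
Total vertical stress at mid-clay: σ_v = 20.3×1.9 + 16×3.65 = 96.97 kPa.
Pore pressure: u = 9.81×(5.55 − 0.59) = 48.658 kPa.
Initial effective stress: σ'_0 = σ_v − u = 96.97 − 48.658 = 48.312 kPa.
Stress increase at mid-clay by the 2:1 spreading method:
Δσ = qBL/((B+z)(L+z)) = 188×3.7×3.7/((3.7+5.55)(3.7+5.55)) = 30.08 kPa
Final effective stress: σ'_f = σ'_0 + Δσ = 48.312 + 30.08 = 78.392 kPa.
Normally consolidated clay, so the full stress increment lies on the virgin compression line:
S_c = C_c·H/(1+e₀)·log₁₀(σ'_f/σ'_0) = 0.44×7.3/(1+1.26)×log₁₀(78.392/48.312)
    = 1.4212 × 0.21022 = 0.2988 m

S_c ≈ 299 mm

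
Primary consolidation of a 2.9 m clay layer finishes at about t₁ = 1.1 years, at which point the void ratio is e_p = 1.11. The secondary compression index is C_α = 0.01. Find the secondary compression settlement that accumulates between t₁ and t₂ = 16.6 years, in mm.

S_s ≈ 16.2 mm

Secondary compression: S_s = C_α·H/(1+e_p)·log₁₀(t₂/t₁)
S_s = 0.01×2.9/(1+1.11)×log₁₀(16.6/1.1)
    = 0.01374 × 1.179 = 0.0162 m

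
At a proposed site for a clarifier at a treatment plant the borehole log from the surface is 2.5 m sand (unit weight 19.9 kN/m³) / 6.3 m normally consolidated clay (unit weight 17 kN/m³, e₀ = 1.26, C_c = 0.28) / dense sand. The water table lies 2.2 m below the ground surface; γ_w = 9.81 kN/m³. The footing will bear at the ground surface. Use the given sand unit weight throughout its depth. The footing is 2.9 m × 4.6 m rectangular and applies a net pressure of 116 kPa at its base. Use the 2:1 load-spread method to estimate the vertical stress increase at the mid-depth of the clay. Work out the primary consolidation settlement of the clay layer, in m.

Mid-depth of clay below the ground surface: z = 2.5 + 6.3/2 = 5.65 m.
Total vertical stress at mid-clay: σ_v = 19.9×2.5 + 17×3.15 = 103.3 kPa.
Pore pressure: u = 9.81×(5.65 − 2.2) = 33.845 kPa.
Initial effective stress: σ'_0 = σ_v − u = 103.3 − 33.845 = 69.455 kPa.
Stress increase at mid-clay by the 2:1 spreading method:
Δσ = qBL/((B+z)(L+z)) = 116×2.9×4.6/((2.9+5.65)(4.6+5.65)) = 17.657 kPa
Final effective stress: σ'_f = σ'_0 + Δσ = 69.455 + 17.657 = 87.112 kPa.
Normally consolidated clay, so the full stress increment lies on the virgin compression line:
S_c = C_c·H/(1+e₀)·log₁₀(σ'_f/σ'_0) = 0.28×6.3/(1+1.26)×log₁₀(87.112/69.455)
    = 0.78053 × 0.098374 = 0.07678 m

S_c ≈ 0.0768 m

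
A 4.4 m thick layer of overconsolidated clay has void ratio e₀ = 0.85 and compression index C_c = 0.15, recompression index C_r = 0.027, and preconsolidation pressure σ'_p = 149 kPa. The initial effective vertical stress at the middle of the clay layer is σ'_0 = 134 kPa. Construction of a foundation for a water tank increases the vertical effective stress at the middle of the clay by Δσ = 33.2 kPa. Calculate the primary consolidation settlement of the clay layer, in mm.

S_c ≈ 20.8 mm

Final effective stress: σ'_f = 134 + 33.2 = 167.2 kPa.
σ'_f = 167.2 > σ'_p = 149 kPa, so the stress path crosses the preconsolidation pressure — recompression up to σ'_p, then virgin compression beyond:
S_c = H/(1+e₀)·[C_r·log₁₀(σ'_p/σ'_0) + C_c·log₁₀(σ'_f/σ'_p)]
    = 4.4/1.85 × [0.027×log₁₀(149/134) + 0.15×log₁₀(167.2/149)]
    = 2.3784 × [0.0012442 + 0.0075075] = 0.02082 m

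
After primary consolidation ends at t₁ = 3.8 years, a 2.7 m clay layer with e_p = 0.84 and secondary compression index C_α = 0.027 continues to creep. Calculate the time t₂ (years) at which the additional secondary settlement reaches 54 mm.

S_s = C_α·H/(1+e_p)·log₁₀(t₂/t₁) ⇒ log₁₀(t₂/t₁) = S_s·(1+e_p)/(C_α·H).
log₁₀(t₂/t₁) = 0.054 × (1+0.84) / (0.027×2.7) = 1.363
t₂ = t₁ × 10^1.363 = 3.8 × 23.07 = 87.65 years

t₂ ≈ 87.6 years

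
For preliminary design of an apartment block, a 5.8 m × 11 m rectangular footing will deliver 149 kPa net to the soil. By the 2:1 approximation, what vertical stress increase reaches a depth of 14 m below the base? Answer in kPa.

Δσ_z ≈ 19.2 kPa

By the 2:1 method the load spreads at 1 horizontal : 2 vertical, so at depth z the loaded area has grown by z in each plan dimension:
Δσ = qBL/((B+z)(L+z)) = 149×5.8×11/((5.8+14)(11+14)) = 19.204 kPa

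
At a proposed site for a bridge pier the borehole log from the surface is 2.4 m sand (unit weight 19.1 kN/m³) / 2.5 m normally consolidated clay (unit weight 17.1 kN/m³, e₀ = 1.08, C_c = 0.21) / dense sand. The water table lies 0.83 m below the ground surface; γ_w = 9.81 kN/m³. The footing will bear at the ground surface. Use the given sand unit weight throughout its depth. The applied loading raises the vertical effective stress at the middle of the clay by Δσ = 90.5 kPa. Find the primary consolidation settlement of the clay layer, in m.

Mid-depth of clay below the ground surface: z = 2.4 + 2.5/2 = 3.65 m.
Total vertical stress at mid-clay: σ_v = 19.1×2.4 + 17.1×1.25 = 67.215 kPa.
Pore pressure: u = 9.81×(3.65 − 0.83) = 27.664 kPa.
Initial effective stress: σ'_0 = σ_v − u = 67.215 − 27.664 = 39.551 kPa.
Final effective stress: σ'_f = σ'_0 + Δσ = 39.551 + 90.5 = 130.05 kPa.
Normally consolidated clay, so the full stress increment lies on the virgin compression line:
S_c = C_c·H/(1+e₀)·log₁₀(σ'_f/σ'_0) = 0.21×2.5/(1+1.08)×log₁₀(130.05/39.551)
    = 0.2524 × 0.51695 = 0.1305 m

S_c ≈ 0.13 m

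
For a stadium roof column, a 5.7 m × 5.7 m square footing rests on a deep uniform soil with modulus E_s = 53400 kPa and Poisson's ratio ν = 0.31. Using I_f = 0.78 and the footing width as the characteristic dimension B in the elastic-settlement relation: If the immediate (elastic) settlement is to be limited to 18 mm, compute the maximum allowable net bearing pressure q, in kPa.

S_e = q·B·(1−ν²)/E_s · I_f  ⇒  q = S_e·E_s / (B·(1−ν²)·I_f).
q = 0.018 × 53400 / (5.7 × 0.9039 × 0.78) = 239.2 kPa

q ≈ 239 kPa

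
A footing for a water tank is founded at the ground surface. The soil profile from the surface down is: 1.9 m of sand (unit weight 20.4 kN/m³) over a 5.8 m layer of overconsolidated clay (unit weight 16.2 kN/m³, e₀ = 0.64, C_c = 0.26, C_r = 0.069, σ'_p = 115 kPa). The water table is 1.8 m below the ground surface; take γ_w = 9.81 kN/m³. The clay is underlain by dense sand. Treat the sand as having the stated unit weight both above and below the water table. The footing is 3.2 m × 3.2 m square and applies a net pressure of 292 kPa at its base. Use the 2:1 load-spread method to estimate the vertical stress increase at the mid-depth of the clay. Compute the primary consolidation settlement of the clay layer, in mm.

S_c ≈ 64 mm

Mid-depth of clay below the ground surface: z = 1.9 + 5.8/2 = 4.8 m.
Total vertical stress at mid-clay: σ_v = 20.4×1.9 + 16.2×2.9 = 85.74 kPa.
Pore pressure: u = 9.81×(4.8 − 1.8) = 29.43 kPa.
Initial effective stress: σ'_0 = σ_v − u = 85.74 − 29.43 = 56.31 kPa.
Stress increase at mid-clay by the 2:1 spreading method:
Δσ = qBL/((B+z)(L+z)) = 292×3.2×3.2/((3.2+4.8)(3.2+4.8)) = 46.72 kPa
Final effective stress: σ'_f = 56.31 + 46.72 = 103.03 kPa.
σ'_f = 103.03 ≤ σ'_p = 115 kPa, so the clay remains overconsolidated and only the recompression index applies:
S_c = C_r·H/(1+e₀)·log₁₀(σ'_f/σ'_0) = 0.069×5.8/1.64×log₁₀(103.03/56.31)
    = 0.24403 × 0.26238 = 0.06403 m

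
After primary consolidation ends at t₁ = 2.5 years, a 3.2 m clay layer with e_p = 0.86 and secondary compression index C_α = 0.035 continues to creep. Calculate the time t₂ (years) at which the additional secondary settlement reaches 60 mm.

S_s = C_α·H/(1+e_p)·log₁₀(t₂/t₁) ⇒ log₁₀(t₂/t₁) = S_s·(1+e_p)/(C_α·H).
log₁₀(t₂/t₁) = 0.06 × (1+0.86) / (0.035×3.2) = 0.9964
t₂ = t₁ × 10^0.9964 = 2.5 × 9.918 = 24.8 years

t₂ ≈ 24.8 years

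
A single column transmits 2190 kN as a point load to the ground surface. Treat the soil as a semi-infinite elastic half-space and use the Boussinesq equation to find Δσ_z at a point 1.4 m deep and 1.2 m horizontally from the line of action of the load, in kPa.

Boussinesq vertical stress below a point load on an elastic half-space:
Δσ_z = 3P/(2πz²) · [1 + (r/z)²]^(−5/2)
r/z = 1.2/1.4 = 0.85714; [1+(r/z)²]^(−5/2) = 0.25231.
Δσ_z = 3×2190/(2π×1.4²) × 0.25231 = 533.49 × 0.25231 = 134.6 kPa

Δσ_z ≈ 135 kPa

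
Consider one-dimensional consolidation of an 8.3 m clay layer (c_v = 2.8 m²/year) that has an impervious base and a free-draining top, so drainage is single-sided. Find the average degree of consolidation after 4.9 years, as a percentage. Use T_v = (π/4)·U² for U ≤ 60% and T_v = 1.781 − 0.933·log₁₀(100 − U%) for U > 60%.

Drainage path length: H_d = H = 8.3 m (single drainage).
T_v = c_v·t/H_d² = 2.8×4.9/8.3² = 0.19916.
T_v = 0.19916 corresponds to the U ≤ 60% branch:
U = √(4T_v/π) = 0.5036

U ≈ 50.4 %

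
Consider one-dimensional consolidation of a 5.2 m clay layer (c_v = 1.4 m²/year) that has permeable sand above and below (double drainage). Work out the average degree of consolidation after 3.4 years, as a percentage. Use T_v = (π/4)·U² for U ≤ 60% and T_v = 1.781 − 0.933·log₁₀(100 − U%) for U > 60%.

Drainage path length: H_d = H/2 = 2.6 m (double drainage).
T_v = c_v·t/H_d² = 1.4×3.4/2.6² = 0.70414.
T_v = 0.70414 corresponds to the U > 60% branch:
U = 1 − 10^((1.781 − T_v)/0.933)/100 = 0.8574

U ≈ 85.7 %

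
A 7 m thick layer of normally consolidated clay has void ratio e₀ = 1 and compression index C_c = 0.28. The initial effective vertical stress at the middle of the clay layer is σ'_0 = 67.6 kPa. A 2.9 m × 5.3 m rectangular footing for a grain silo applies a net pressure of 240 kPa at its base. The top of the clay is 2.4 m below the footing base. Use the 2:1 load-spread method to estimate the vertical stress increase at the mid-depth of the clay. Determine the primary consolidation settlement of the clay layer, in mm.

Mid-depth of clay below the footing base: z = 2.4 + 7/2 = 5.9 m.
Stress increase at mid-clay by the 2:1 spreading method:
Δσ = qBL/((B+z)(L+z)) = 240×2.9×5.3/((2.9+5.9)(5.3+5.9)) = 37.427 kPa
Final effective stress: σ'_f = σ'_0 + Δσ = 67.6 + 37.427 = 105.03 kPa.
Normally consolidated clay, so the full stress increment lies on the virgin compression line:
S_c = C_c·H/(1+e₀)·log₁₀(σ'_f/σ'_0) = 0.28×7/(1+1)×log₁₀(105.03/67.6)
    = 0.98 × 0.19137 = 0.1875 m

S_c ≈ 188 mm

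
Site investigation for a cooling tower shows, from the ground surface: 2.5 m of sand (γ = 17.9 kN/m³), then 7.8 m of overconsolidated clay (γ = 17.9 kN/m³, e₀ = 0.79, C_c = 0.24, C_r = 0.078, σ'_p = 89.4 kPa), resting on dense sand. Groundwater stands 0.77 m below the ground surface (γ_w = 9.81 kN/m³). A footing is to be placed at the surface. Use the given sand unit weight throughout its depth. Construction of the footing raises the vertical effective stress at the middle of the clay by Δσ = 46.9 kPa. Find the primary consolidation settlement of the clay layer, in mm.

Mid-depth of clay below the ground surface: z = 2.5 + 7.8/2 = 6.4 m.
Total vertical stress at mid-clay: σ_v = 17.9×2.5 + 17.9×3.9 = 114.56 kPa.
Pore pressure: u = 9.81×(6.4 − 0.77) = 55.23 kPa.
Initial effective stress: σ'_0 = σ_v − u = 114.56 − 55.23 = 59.33 kPa.
Final effective stress: σ'_f = 59.33 + 46.9 = 106.23 kPa.
σ'_f = 106.23 > σ'_p = 89.4 kPa, so the stress path crosses the preconsolidation pressure — recompression up to σ'_p, then virgin compression beyond:
S_c = H/(1+e₀)·[C_r·log₁₀(σ'_p/σ'_0) + C_c·log₁₀(σ'_f/σ'_p)]
    = 7.8/1.79 × [0.078×log₁₀(89.4/59.33) + 0.24×log₁₀(106.23/89.4)]
    = 4.3575 × [0.013889 + 0.017978] = 0.1389 m

S_c ≈ 139 mm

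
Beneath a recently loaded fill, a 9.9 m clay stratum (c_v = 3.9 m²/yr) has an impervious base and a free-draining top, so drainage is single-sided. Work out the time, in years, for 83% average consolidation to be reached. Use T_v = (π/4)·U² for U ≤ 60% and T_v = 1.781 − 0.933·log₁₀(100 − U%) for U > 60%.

Drainage path length: H_d = H = 9.9 m (single drainage).
U > 60%: T_v = 1.781 − 0.933·log₁₀(100 − 83) = 0.63299.
t = T_v·H_d²/c_v = 0.63299×9.9²/3.9 = 15.91 years.

t ≈ 15.9 years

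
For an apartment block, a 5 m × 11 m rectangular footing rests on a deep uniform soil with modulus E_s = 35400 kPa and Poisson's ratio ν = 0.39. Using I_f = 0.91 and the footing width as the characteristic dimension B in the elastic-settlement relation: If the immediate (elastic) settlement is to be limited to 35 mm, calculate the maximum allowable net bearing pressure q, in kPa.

S_e = q·B·(1−ν²)/E_s · I_f  ⇒  q = S_e·E_s / (B·(1−ν²)·I_f).
q = 0.035 × 35400 / (5 × 0.8479 × 0.91) = 321.2 kPa

q ≈ 321 kPa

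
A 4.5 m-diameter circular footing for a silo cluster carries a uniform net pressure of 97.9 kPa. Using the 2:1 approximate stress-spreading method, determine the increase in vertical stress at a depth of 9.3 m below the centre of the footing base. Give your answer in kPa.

By the 2:1 method the load spreads at 1 horizontal : 2 vertical, so at depth z the loaded area has grown by z in each plan dimension:
Δσ ≈ qD²/(D+z)² = 97.9×4.5²/(4.5+9.3)² = 10.41 kPa

Δσ_z ≈ 10.4 kPa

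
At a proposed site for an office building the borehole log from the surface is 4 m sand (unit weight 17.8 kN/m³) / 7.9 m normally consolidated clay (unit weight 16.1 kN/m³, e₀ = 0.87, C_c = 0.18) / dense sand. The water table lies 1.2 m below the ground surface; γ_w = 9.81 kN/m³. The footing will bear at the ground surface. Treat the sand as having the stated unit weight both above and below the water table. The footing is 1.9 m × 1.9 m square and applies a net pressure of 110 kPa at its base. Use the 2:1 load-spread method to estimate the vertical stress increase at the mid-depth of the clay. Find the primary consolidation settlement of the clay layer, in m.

S_c ≈ 0.0191 m

Mid-depth of clay below the ground surface: z = 4 + 7.9/2 = 7.95 m.
Total vertical stress at mid-clay: σ_v = 17.8×4 + 16.1×3.95 = 134.8 kPa.
Pore pressure: u = 9.81×(7.95 − 1.2) = 66.218 kPa.
Initial effective stress: σ'_0 = σ_v − u = 134.8 − 66.218 = 68.582 kPa.
Stress increase at mid-clay by the 2:1 spreading method:
Δσ = qBL/((B+z)(L+z)) = 110×1.9×1.9/((1.9+7.95)(1.9+7.95)) = 4.0929 kPa
Final effective stress: σ'_f = σ'_0 + Δσ = 68.582 + 4.0929 = 72.675 kPa.
Normally consolidated clay, so the full stress increment lies on the virgin compression line:
S_c = C_c·H/(1+e₀)·log₁₀(σ'_f/σ'_0) = 0.18×7.9/(1+0.87)×log₁₀(72.675/68.582)
    = 0.76043 × 0.025175 = 0.01914 m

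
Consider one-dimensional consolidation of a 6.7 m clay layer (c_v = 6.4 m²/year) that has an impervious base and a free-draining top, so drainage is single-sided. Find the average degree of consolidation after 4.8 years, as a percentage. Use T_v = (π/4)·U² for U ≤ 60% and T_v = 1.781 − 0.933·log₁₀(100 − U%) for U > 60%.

U ≈ 85 %

Drainage path length: H_d = H = 6.7 m (single drainage).
T_v = c_v·t/H_d² = 6.4×4.8/6.7² = 0.68434.
T_v = 0.68434 corresponds to the U > 60% branch:
U = 1 − 10^((1.781 − T_v)/0.933)/100 = 0.8502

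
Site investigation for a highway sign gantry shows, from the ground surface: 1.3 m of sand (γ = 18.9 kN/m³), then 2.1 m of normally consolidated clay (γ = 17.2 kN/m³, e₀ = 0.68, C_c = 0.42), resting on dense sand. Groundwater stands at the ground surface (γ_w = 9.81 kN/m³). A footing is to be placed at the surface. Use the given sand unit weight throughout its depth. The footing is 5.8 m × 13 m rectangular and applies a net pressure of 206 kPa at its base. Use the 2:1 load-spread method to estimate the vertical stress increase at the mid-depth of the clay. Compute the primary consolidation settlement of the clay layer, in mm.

S_c ≈ 455 mm

Mid-depth of clay below the ground surface: z = 1.3 + 2.1/2 = 2.35 m.
Total vertical stress at mid-clay: σ_v = 18.9×1.3 + 17.2×1.05 = 42.63 kPa.
Pore pressure: u = 9.81×(2.35 − 0) = 23.054 kPa.
Initial effective stress: σ'_0 = σ_v − u = 42.63 − 23.054 = 19.576 kPa.
Stress increase at mid-clay by the 2:1 spreading method:
Δσ = qBL/((B+z)(L+z)) = 206×5.8×13/((5.8+2.35)(13+2.35)) = 124.16 kPa
Final effective stress: σ'_f = σ'_0 + Δσ = 19.576 + 124.16 = 143.74 kPa.
Normally consolidated clay, so the full stress increment lies on the virgin compression line:
S_c = C_c·H/(1+e₀)·log₁₀(σ'_f/σ'_0) = 0.42×2.1/(1+0.68)×log₁₀(143.74/19.576)
    = 0.525 × 0.86585 = 0.4546 m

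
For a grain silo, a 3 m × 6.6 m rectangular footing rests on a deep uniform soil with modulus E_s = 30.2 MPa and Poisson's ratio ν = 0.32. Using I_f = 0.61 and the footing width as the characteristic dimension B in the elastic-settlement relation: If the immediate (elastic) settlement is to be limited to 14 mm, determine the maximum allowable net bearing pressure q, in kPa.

E_s = 30.2 MPa = 30200 kPa.
S_e = q·B·(1−ν²)/E_s · I_f  ⇒  q = S_e·E_s / (B·(1−ν²)·I_f).
q = 0.014 × 30200 / (3 × 0.8976 × 0.61) = 257.4 kPa

q ≈ 257 kPa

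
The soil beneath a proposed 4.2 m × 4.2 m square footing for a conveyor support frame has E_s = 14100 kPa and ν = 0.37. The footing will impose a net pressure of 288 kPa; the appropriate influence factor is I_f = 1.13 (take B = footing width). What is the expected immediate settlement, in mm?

S_e ≈ 83.7 mm

Immediate (elastic) settlement: S_e = q·B·(1−ν²)/E_s · I_f.
S_e = 288 × 4.2 × (1 − 0.37²) / 14100 × 1.13
    = 288 × 4.2 × 0.8631 / 14100 × 1.13
    = 0.08367 m = 83.67 mm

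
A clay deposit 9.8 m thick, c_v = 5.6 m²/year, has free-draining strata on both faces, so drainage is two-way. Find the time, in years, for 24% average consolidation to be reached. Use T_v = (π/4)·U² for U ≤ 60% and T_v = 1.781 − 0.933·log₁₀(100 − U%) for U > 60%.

Drainage path length: H_d = H/2 = 4.9 m (double drainage).
U ≤ 60%: T_v = (π/4)·U² = (π/4)×0.24² = 0.045239.
t = T_v·H_d²/c_v = 0.045239×4.9²/5.6 = 0.194 years.

t ≈ 0.194 years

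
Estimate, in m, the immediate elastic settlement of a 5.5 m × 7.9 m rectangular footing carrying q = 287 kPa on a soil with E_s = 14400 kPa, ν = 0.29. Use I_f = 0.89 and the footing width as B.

Immediate (elastic) settlement: S_e = q·B·(1−ν²)/E_s · I_f.
S_e = 287 × 5.5 × (1 − 0.29²) / 14400 × 0.89
    = 287 × 5.5 × 0.9159 / 14400 × 0.89
    = 0.08936 m

S_e ≈ 0.0894 m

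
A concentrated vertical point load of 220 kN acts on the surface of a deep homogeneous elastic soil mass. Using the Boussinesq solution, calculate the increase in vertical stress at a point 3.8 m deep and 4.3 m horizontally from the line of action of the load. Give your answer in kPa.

Δσ_z ≈ 0.926 kPa

Boussinesq vertical stress below a point load on an elastic half-space:
Δσ_z = 3P/(2πz²) · [1 + (r/z)²]^(−5/2)
r/z = 4.3/3.8 = 1.1316; [1+(r/z)²]^(−5/2) = 0.12733.
Δσ_z = 3×220/(2π×3.8²) × 0.12733 = 7.2744 × 0.12733 = 0.9262 kPa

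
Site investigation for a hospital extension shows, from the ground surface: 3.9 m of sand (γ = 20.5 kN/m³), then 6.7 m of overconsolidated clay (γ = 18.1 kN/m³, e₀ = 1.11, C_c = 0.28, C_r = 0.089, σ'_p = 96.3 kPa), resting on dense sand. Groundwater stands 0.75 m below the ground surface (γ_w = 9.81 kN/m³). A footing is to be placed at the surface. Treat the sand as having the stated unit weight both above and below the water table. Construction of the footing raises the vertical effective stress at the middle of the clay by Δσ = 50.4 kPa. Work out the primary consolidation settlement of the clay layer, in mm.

S_c ≈ 135 mm

Mid-depth of clay below the ground surface: z = 3.9 + 6.7/2 = 7.25 m.
Total vertical stress at mid-clay: σ_v = 20.5×3.9 + 18.1×3.35 = 140.59 kPa.
Pore pressure: u = 9.81×(7.25 − 0.75) = 63.765 kPa.
Initial effective stress: σ'_0 = σ_v − u = 140.59 − 63.765 = 76.825 kPa.
Final effective stress: σ'_f = 76.825 + 50.4 = 127.22 kPa.
σ'_f = 127.22 > σ'_p = 96.3 kPa, so the stress path crosses the preconsolidation pressure — recompression up to σ'_p, then virgin compression beyond:
S_c = H/(1+e₀)·[C_r·log₁₀(σ'_p/σ'_0) + C_c·log₁₀(σ'_f/σ'_p)]
    = 6.7/2.11 × [0.089×log₁₀(96.3/76.825) + 0.28×log₁₀(127.22/96.3)]
    = 3.1754 × [0.008733 + 0.03386] = 0.1352 m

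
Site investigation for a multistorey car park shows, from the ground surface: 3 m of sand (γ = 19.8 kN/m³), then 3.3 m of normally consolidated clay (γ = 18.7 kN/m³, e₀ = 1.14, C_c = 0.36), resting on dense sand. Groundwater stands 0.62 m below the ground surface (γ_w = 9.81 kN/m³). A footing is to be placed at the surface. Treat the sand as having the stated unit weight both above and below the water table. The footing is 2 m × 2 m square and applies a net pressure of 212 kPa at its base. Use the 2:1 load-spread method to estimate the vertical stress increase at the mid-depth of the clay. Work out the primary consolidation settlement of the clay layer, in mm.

S_c ≈ 77.3 mm

Mid-depth of clay below the ground surface: z = 3 + 3.3/2 = 4.65 m.
Total vertical stress at mid-clay: σ_v = 19.8×3 + 18.7×1.65 = 90.255 kPa.
Pore pressure: u = 9.81×(4.65 − 0.62) = 39.534 kPa.
Initial effective stress: σ'_0 = σ_v − u = 90.255 − 39.534 = 50.721 kPa.
Stress increase at mid-clay by the 2:1 spreading method:
Δσ = qBL/((B+z)(L+z)) = 212×2×2/((2+4.65)(2+4.65)) = 19.176 kPa
Final effective stress: σ'_f = σ'_0 + Δσ = 50.721 + 19.176 = 69.897 kPa.
Normally consolidated clay, so the full stress increment lies on the virgin compression line:
S_c = C_c·H/(1+e₀)·log₁₀(σ'_f/σ'_0) = 0.36×3.3/(1+1.14)×log₁₀(69.897/50.721)
    = 0.55514 × 0.13927 = 0.07731 m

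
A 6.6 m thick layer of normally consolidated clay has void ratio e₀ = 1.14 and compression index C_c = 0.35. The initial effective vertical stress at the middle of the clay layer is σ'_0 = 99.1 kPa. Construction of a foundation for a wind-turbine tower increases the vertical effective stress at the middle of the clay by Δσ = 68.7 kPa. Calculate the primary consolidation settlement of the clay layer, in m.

Final effective stress: σ'_f = σ'_0 + Δσ = 99.1 + 68.7 = 167.8 kPa.
Normally consolidated clay, so the full stress increment lies on the virgin compression line:
S_c = C_c·H/(1+e₀)·log₁₀(σ'_f/σ'_0) = 0.35×6.6/(1+1.14)×log₁₀(167.8/99.1)
    = 1.0794 × 0.22872 = 0.2469 m

S_c ≈ 0.247 m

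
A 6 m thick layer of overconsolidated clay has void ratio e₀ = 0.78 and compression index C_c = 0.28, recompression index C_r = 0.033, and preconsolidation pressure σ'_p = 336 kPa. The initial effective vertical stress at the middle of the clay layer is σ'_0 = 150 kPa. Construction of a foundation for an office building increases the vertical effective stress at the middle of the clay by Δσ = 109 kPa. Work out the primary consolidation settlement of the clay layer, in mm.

Final effective stress: σ'_f = 150 + 109 = 259 kPa.
σ'_f = 259 ≤ σ'_p = 336 kPa, so the clay remains overconsolidated and only the recompression index applies:
S_c = C_r·H/(1+e₀)·log₁₀(σ'_f/σ'_0) = 0.033×6/1.78×log₁₀(259/150)
    = 0.11124 × 0.23721 = 0.02639 m

S_c ≈ 26.4 mm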